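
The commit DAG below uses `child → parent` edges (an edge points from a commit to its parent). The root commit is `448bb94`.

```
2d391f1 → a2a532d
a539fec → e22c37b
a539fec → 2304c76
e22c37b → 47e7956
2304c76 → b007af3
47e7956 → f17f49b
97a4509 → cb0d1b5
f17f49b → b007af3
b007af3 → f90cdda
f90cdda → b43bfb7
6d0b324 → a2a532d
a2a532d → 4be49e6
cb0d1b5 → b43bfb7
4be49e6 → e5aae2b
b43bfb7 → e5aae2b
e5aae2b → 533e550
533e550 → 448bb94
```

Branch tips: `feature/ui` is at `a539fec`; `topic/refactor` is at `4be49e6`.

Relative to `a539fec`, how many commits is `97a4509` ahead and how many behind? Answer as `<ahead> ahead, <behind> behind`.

Reachable from 97a4509: {448bb94, 533e550, 97a4509, b43bfb7, cb0d1b5, e5aae2b}.
Reachable from a539fec: {2304c76, 448bb94, 47e7956, 533e550, a539fec, b007af3, b43bfb7, e22c37b, e5aae2b, f17f49b, f90cdda}.
Only in 97a4509's history (ahead): {97a4509, cb0d1b5} — 2.
Only in a539fec's history (behind): {2304c76, 47e7956, a539fec, b007af3, e22c37b, f17f49b, f90cdda} — 7.

2 ahead, 7 behind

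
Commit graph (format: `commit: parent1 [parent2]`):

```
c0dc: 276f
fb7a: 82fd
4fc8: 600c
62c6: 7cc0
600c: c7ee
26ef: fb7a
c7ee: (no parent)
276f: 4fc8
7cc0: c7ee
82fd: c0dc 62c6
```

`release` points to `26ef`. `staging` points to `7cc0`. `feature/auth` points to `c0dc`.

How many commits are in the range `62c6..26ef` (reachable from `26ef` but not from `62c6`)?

7

Reachable from 26ef: {26ef, 276f, 4fc8, 600c, 62c6, 7cc0, 82fd, c0dc, c7ee, fb7a}.
Reachable from 62c6: {62c6, 7cc0, c7ee}.
In 26ef's history but not 62c6's: {26ef, 276f, 4fc8, 600c, 82fd, c0dc, fb7a} — 7 commits.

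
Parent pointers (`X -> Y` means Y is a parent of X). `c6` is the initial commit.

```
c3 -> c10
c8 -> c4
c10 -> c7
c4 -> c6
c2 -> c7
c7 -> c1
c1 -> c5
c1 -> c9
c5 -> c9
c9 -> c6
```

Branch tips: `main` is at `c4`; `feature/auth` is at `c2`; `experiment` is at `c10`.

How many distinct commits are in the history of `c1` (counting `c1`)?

Walking parent pointers from c1: reachable set = {c1, c5, c6, c9}.
That is 4 commits.

4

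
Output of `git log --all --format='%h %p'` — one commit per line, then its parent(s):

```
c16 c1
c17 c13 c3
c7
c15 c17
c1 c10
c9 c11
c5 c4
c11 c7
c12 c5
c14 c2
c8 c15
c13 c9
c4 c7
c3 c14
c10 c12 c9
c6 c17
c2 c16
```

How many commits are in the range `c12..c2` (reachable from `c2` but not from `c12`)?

6

Reachable from c2: {c1, c10, c11, c12, c16, c2, c4, c5, c7, c9}.
Reachable from c12: {c12, c4, c5, c7}.
In c2's history but not c12's: {c1, c10, c11, c16, c2, c9} — 6 commits.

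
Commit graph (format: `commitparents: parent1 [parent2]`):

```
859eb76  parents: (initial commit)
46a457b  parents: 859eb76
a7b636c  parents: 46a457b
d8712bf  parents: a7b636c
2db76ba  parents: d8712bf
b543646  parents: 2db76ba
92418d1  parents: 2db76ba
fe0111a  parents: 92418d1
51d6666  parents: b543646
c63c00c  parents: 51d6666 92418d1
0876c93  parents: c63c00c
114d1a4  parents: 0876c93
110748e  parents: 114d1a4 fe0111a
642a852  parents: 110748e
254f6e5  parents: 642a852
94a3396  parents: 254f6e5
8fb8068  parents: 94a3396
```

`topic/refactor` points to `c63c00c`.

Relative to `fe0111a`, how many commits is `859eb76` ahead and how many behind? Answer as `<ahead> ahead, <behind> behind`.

Reachable from 859eb76: {859eb76}.
Reachable from fe0111a: {2db76ba, 46a457b, 859eb76, 92418d1, a7b636c, d8712bf, fe0111a}.
Only in 859eb76's history (ahead): {} — 0.
Only in fe0111a's history (behind): {2db76ba, 46a457b, 92418d1, a7b636c, d8712bf, fe0111a} — 6.

0 ahead, 6 behind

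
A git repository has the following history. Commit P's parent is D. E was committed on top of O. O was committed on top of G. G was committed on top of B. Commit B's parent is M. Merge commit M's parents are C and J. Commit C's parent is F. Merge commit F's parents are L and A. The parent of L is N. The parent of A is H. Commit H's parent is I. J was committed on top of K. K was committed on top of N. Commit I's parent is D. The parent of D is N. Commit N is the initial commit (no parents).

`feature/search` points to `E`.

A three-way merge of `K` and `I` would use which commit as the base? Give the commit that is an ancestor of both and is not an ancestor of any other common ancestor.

Ancestors of K: {K, N}.
Ancestors of I: {D, I, N}.
Common ancestors: {N}.
The only common ancestor is N, so it is the merge base.

N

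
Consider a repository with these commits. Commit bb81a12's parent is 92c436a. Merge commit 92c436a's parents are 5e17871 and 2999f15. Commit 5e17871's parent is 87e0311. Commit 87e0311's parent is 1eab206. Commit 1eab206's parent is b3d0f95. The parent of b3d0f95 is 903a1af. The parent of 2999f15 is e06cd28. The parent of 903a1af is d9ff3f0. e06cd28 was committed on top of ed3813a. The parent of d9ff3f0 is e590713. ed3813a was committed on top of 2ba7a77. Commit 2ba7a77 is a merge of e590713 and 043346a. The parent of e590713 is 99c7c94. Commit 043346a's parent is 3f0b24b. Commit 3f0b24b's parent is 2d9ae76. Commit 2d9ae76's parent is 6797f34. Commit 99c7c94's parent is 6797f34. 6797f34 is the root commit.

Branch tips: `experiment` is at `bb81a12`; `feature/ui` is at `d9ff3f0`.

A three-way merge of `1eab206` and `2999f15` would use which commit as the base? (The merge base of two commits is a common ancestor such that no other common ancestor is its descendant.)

e590713

Ancestors of 1eab206: {1eab206, 6797f34, 903a1af, 99c7c94, b3d0f95, d9ff3f0, e590713}.
Ancestors of 2999f15: {043346a, 2999f15, 2ba7a77, 2d9ae76, 3f0b24b, 6797f34, 99c7c94, e06cd28, e590713, ed3813a}.
Common ancestors: {6797f34, 99c7c94, e590713}.
Among these, e590713 is not an ancestor of any other common ancestor — it is the merge base.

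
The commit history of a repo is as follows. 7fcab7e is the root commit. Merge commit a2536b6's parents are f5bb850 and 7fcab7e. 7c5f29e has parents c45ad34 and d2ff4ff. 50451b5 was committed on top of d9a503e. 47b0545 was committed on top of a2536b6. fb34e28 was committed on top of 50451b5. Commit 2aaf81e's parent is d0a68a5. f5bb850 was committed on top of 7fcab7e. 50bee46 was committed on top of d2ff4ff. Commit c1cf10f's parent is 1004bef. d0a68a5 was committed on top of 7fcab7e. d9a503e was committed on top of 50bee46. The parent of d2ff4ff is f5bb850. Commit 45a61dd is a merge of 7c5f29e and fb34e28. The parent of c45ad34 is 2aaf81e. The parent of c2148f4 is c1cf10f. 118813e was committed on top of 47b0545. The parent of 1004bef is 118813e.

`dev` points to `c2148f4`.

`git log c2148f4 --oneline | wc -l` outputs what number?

8

Walking parent pointers from c2148f4: reachable set = {1004bef, 118813e, 47b0545, 7fcab7e, a2536b6, c1cf10f, c2148f4, f5bb850}.
That is 8 commits.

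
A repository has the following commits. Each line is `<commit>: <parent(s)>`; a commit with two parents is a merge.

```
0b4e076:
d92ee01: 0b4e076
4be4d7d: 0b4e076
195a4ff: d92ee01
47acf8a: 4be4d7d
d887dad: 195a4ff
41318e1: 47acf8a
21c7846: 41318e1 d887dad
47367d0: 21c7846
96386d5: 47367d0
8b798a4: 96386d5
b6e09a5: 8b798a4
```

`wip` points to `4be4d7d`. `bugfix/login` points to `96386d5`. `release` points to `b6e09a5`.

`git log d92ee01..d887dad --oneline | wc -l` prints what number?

2

Reachable from d887dad: {0b4e076, 195a4ff, d887dad, d92ee01}.
Reachable from d92ee01: {0b4e076, d92ee01}.
In d887dad's history but not d92ee01's: {195a4ff, d887dad} — 2 commits.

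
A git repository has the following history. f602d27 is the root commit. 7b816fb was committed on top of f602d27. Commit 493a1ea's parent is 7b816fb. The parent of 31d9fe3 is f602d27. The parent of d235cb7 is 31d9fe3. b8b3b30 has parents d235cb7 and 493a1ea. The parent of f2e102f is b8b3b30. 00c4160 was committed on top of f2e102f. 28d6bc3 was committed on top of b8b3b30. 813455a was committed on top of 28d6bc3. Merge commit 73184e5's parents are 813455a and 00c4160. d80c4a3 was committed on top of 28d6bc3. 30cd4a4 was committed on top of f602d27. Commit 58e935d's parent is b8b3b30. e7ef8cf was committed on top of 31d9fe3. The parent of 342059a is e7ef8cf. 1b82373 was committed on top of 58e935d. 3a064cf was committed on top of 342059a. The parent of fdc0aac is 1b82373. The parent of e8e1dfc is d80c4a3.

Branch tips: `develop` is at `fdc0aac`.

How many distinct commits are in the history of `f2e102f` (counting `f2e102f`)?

7

Walking parent pointers from f2e102f: reachable set = {31d9fe3, 493a1ea, 7b816fb, b8b3b30, d235cb7, f2e102f, f602d27}.
That is 7 commits.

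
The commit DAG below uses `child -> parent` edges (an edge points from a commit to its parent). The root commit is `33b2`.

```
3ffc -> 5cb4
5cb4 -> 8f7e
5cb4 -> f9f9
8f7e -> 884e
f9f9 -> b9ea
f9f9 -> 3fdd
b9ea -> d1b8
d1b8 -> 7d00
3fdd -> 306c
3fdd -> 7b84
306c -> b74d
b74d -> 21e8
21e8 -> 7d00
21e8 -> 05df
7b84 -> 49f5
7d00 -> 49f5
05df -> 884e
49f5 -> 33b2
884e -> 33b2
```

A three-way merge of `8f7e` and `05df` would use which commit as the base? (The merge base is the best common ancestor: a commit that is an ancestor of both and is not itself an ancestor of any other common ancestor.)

Ancestors of 8f7e: {33b2, 884e, 8f7e}.
Ancestors of 05df: {05df, 33b2, 884e}.
Common ancestors: {33b2, 884e}.
Among these, 884e is not an ancestor of any other common ancestor — it is the merge base.

884e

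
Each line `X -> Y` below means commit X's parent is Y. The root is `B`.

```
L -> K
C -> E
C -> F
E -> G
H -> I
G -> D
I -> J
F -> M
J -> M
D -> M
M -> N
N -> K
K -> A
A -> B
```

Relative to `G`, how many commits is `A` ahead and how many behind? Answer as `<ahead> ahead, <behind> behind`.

Reachable from A: {A, B}.
Reachable from G: {A, B, D, G, K, M, N}.
Only in A's history (ahead): {} — 0.
Only in G's history (behind): {D, G, K, M, N} — 5.

0 ahead, 5 behind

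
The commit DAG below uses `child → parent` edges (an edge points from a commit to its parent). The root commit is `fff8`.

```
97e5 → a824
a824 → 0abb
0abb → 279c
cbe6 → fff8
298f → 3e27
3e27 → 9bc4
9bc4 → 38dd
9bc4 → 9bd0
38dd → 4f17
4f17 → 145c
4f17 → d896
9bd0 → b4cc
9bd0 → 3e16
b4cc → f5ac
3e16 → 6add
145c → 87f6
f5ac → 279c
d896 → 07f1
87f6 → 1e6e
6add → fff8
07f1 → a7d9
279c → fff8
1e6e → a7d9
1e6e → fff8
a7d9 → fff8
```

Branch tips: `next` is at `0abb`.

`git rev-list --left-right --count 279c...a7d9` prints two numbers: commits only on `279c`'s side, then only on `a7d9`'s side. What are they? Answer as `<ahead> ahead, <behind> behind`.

Reachable from 279c: {279c, fff8}.
Reachable from a7d9: {a7d9, fff8}.
Only in 279c's history (ahead): {279c} — 1.
Only in a7d9's history (behind): {a7d9} — 1.

1 ahead, 1 behind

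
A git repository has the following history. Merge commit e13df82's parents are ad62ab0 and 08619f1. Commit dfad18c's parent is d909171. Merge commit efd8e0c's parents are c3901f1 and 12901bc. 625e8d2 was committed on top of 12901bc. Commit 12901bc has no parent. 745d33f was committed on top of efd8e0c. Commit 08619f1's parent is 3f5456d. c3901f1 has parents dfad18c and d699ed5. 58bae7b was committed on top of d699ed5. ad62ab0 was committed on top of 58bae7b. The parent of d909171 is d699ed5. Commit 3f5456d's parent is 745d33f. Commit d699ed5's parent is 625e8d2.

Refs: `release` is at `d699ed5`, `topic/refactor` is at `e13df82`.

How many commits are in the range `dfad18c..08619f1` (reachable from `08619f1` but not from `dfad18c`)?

Reachable from 08619f1: {08619f1, 12901bc, 3f5456d, 625e8d2, 745d33f, c3901f1, d699ed5, d909171, dfad18c, efd8e0c}.
Reachable from dfad18c: {12901bc, 625e8d2, d699ed5, d909171, dfad18c}.
In 08619f1's history but not dfad18c's: {08619f1, 3f5456d, 745d33f, c3901f1, efd8e0c} — 5 commits.

5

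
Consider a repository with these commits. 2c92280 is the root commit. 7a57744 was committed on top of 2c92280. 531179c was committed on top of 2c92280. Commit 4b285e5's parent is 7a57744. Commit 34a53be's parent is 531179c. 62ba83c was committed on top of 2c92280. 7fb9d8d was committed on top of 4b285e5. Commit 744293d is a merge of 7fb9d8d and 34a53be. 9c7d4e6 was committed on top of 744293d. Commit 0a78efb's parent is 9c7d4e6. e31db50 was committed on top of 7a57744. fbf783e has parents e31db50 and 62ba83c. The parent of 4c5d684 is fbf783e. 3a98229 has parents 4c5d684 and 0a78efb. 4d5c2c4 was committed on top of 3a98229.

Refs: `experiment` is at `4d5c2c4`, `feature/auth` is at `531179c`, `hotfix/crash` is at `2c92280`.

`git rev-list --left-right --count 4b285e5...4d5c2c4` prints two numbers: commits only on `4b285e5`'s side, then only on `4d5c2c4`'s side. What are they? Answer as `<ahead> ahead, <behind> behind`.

0 ahead, 12 behind

Reachable from 4b285e5: {2c92280, 4b285e5, 7a57744}.
Reachable from 4d5c2c4: {0a78efb, 2c92280, 34a53be, 3a98229, 4b285e5, 4c5d684, 4d5c2c4, 531179c, 62ba83c, 744293d, 7a57744, 7fb9d8d, 9c7d4e6, e31db50, fbf783e}.
Only in 4b285e5's history (ahead): {} — 0.
Only in 4d5c2c4's history (behind): {0a78efb, 34a53be, 3a98229, 4c5d684, 4d5c2c4, 531179c, 62ba83c, 744293d, 7fb9d8d, 9c7d4e6, e31db50, fbf783e} — 12.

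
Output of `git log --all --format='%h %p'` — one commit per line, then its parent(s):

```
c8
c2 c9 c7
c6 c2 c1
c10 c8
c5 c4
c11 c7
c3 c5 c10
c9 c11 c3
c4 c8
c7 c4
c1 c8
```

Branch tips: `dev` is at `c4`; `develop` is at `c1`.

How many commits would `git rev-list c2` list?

9

Walking parent pointers from c2: reachable set = {c10, c11, c2, c3, c4, c5, c7, c8, c9}.
That is 9 commits.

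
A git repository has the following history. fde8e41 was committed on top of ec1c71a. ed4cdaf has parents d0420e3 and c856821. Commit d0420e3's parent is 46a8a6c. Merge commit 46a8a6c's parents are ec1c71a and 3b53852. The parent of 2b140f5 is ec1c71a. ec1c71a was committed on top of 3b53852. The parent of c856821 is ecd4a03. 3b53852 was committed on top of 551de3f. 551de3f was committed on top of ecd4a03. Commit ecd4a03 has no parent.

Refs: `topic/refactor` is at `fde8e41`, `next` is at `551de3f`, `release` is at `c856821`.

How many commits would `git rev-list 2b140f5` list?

5

Walking parent pointers from 2b140f5: reachable set = {2b140f5, 3b53852, 551de3f, ec1c71a, ecd4a03}.
That is 5 commits.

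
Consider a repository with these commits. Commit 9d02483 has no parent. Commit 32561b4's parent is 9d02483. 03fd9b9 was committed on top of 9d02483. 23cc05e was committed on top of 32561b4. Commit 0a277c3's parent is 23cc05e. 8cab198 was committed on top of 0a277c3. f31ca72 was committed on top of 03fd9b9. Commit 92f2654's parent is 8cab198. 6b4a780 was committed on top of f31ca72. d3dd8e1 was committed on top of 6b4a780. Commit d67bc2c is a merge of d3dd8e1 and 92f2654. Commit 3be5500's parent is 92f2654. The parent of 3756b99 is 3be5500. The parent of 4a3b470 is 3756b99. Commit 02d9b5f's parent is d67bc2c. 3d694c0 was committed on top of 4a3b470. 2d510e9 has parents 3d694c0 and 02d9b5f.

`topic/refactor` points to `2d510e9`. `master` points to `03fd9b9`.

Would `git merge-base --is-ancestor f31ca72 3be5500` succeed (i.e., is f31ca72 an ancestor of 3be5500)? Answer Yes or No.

Ancestors of 3be5500: {0a277c3, 23cc05e, 32561b4, 3be5500, 8cab198, 92f2654, 9d02483}.
f31ca72 is not in that set, so it is not an ancestor of 3be5500.

No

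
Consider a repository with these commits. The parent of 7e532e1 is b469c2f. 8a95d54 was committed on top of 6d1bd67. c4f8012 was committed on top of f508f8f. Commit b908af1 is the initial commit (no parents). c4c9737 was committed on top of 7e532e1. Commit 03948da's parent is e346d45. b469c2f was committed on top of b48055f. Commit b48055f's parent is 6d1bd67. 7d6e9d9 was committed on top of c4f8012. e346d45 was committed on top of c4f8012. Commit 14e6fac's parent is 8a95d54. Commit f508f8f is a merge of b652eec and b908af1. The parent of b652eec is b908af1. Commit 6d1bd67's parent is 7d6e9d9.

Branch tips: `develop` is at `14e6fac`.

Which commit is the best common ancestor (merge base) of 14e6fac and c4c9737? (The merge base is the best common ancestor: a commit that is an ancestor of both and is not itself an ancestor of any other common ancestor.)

6d1bd67

Ancestors of 14e6fac: {14e6fac, 6d1bd67, 7d6e9d9, 8a95d54, b652eec, b908af1, c4f8012, f508f8f}.
Ancestors of c4c9737: {6d1bd67, 7d6e9d9, 7e532e1, b469c2f, b48055f, b652eec, b908af1, c4c9737, c4f8012, f508f8f}.
Common ancestors: {6d1bd67, 7d6e9d9, b652eec, b908af1, c4f8012, f508f8f}.
Among these, 6d1bd67 is not an ancestor of any other common ancestor — it is the merge base.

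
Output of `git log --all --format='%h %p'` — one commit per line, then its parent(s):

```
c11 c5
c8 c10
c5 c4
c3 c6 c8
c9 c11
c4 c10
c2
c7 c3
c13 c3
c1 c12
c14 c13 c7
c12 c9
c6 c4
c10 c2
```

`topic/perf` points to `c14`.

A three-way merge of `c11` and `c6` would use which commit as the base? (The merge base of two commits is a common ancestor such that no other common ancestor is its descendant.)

c4

Ancestors of c11: {c10, c11, c2, c4, c5}.
Ancestors of c6: {c10, c2, c4, c6}.
Common ancestors: {c10, c2, c4}.
Among these, c4 is not an ancestor of any other common ancestor — it is the merge base.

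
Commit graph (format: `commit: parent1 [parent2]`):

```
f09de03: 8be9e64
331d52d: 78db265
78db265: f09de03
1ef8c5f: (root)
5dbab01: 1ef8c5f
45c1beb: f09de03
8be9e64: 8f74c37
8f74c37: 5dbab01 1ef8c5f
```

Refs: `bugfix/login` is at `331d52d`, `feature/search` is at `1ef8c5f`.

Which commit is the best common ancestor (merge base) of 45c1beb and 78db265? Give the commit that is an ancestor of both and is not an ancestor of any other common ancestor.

Ancestors of 45c1beb: {1ef8c5f, 45c1beb, 5dbab01, 8be9e64, 8f74c37, f09de03}.
Ancestors of 78db265: {1ef8c5f, 5dbab01, 78db265, 8be9e64, 8f74c37, f09de03}.
Common ancestors: {1ef8c5f, 5dbab01, 8be9e64, 8f74c37, f09de03}.
Among these, f09de03 is not an ancestor of any other common ancestor — it is the merge base.

f09de03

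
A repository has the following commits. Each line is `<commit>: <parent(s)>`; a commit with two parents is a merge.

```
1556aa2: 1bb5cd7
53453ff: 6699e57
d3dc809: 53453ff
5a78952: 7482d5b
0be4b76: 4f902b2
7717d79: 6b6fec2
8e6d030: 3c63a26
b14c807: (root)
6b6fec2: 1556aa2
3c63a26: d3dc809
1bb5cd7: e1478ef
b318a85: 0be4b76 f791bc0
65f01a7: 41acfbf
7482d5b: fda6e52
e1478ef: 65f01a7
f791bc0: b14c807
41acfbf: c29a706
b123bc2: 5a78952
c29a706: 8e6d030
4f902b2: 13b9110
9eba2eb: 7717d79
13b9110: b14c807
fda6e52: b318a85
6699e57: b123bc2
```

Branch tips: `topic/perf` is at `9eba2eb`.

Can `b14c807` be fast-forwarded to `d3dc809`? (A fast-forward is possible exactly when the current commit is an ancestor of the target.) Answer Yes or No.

A fast-forward from b14c807 to d3dc809 is possible iff b14c807 is an ancestor of d3dc809.
Ancestors of d3dc809: {0be4b76, 13b9110, 4f902b2, 53453ff, 5a78952, 6699e57, 7482d5b, b123bc2, b14c807, b318a85, d3dc809, f791bc0, fda6e52}.
b14c807 is among them, so fast-forward is possible.

Yes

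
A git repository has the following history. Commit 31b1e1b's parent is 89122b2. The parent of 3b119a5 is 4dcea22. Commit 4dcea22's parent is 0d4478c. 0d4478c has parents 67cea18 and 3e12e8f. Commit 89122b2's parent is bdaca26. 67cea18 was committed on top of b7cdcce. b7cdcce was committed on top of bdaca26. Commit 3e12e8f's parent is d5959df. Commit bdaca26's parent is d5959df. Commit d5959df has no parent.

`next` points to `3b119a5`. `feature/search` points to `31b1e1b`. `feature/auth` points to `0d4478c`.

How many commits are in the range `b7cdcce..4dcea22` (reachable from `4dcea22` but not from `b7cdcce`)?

4

Reachable from 4dcea22: {0d4478c, 3e12e8f, 4dcea22, 67cea18, b7cdcce, bdaca26, d5959df}.
Reachable from b7cdcce: {b7cdcce, bdaca26, d5959df}.
In 4dcea22's history but not b7cdcce's: {0d4478c, 3e12e8f, 4dcea22, 67cea18} — 4 commits.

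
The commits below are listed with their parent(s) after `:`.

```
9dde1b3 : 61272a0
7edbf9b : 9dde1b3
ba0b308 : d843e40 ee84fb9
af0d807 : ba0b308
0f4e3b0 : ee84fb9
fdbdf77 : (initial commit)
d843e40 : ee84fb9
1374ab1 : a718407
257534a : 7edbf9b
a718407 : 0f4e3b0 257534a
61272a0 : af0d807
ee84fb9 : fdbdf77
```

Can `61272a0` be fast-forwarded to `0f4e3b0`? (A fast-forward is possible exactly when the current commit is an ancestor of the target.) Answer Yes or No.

No

A fast-forward from 61272a0 to 0f4e3b0 is possible iff 61272a0 is an ancestor of 0f4e3b0.
Ancestors of 0f4e3b0: {0f4e3b0, ee84fb9, fdbdf77}.
61272a0 is not among them, so fast-forward is not possible.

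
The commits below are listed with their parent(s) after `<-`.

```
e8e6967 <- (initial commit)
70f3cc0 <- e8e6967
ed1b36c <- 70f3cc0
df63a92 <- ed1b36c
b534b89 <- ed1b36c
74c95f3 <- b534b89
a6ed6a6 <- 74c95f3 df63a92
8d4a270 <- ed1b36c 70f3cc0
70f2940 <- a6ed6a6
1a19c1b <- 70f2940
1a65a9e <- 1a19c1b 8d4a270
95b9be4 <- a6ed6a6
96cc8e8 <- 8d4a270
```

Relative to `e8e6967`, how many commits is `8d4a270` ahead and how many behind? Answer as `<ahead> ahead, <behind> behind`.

Reachable from 8d4a270: {70f3cc0, 8d4a270, e8e6967, ed1b36c}.
Reachable from e8e6967: {e8e6967}.
Only in 8d4a270's history (ahead): {70f3cc0, 8d4a270, ed1b36c} — 3.
Only in e8e6967's history (behind): {} — 0.

3 ahead, 0 behind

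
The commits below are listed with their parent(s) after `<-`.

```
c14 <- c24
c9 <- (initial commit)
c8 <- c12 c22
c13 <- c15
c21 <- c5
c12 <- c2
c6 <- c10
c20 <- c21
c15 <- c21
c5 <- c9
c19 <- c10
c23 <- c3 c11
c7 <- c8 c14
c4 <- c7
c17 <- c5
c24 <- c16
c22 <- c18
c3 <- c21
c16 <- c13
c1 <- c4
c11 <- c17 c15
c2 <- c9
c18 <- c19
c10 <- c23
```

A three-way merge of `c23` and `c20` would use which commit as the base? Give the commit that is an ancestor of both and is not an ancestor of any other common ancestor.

Ancestors of c23: {c11, c15, c17, c21, c23, c3, c5, c9}.
Ancestors of c20: {c20, c21, c5, c9}.
Common ancestors: {c21, c5, c9}.
Among these, c21 is not an ancestor of any other common ancestor — it is the merge base.

c21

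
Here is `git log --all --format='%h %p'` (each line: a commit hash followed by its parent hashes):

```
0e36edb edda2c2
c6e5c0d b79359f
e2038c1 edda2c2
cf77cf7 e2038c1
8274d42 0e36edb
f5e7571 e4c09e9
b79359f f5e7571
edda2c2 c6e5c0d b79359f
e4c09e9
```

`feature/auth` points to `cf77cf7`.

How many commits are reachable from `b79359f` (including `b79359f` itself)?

3

Walking parent pointers from b79359f: reachable set = {b79359f, e4c09e9, f5e7571}.
That is 3 commits.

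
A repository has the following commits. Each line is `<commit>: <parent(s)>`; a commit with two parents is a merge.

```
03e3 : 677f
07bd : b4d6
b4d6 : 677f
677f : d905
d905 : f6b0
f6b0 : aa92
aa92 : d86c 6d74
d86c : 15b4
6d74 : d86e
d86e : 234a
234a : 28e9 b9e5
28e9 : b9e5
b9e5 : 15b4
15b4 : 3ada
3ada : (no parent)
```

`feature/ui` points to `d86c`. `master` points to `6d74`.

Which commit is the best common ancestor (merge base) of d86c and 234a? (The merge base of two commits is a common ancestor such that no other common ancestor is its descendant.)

15b4

Ancestors of d86c: {15b4, 3ada, d86c}.
Ancestors of 234a: {15b4, 234a, 28e9, 3ada, b9e5}.
Common ancestors: {15b4, 3ada}.
Among these, 15b4 is not an ancestor of any other common ancestor — it is the merge base.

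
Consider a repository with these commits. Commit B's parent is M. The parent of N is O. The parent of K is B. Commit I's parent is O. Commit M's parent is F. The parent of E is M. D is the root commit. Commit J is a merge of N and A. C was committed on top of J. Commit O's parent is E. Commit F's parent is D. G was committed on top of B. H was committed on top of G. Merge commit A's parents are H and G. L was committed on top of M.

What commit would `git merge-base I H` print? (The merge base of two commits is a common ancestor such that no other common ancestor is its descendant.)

Ancestors of I: {D, E, F, I, M, O}.
Ancestors of H: {B, D, F, G, H, M}.
Common ancestors: {D, F, M}.
Among these, M is not an ancestor of any other common ancestor — it is the merge base.

M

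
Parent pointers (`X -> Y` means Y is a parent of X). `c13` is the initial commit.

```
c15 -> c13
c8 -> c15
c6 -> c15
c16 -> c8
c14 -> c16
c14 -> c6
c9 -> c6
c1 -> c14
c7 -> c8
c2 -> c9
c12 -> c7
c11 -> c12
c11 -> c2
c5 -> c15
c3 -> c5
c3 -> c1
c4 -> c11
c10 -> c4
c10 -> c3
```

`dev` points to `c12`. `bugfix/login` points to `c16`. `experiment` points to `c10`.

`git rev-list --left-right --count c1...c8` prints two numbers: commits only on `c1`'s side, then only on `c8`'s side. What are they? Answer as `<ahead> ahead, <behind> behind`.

4 ahead, 0 behind

Reachable from c1: {c1, c13, c14, c15, c16, c6, c8}.
Reachable from c8: {c13, c15, c8}.
Only in c1's history (ahead): {c1, c14, c16, c6} — 4.
Only in c8's history (behind): {} — 0.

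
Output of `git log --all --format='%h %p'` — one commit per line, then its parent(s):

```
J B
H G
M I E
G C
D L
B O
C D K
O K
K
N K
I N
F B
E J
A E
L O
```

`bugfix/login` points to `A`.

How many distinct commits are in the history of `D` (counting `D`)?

Walking parent pointers from D: reachable set = {D, K, L, O}.
That is 4 commits.

4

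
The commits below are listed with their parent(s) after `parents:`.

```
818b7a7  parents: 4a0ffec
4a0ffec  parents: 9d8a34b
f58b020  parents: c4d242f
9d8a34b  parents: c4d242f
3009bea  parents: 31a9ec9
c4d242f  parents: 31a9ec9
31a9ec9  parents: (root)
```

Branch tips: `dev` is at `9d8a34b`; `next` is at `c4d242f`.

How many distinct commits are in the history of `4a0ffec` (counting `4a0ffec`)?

Walking parent pointers from 4a0ffec: reachable set = {31a9ec9, 4a0ffec, 9d8a34b, c4d242f}.
That is 4 commits.

4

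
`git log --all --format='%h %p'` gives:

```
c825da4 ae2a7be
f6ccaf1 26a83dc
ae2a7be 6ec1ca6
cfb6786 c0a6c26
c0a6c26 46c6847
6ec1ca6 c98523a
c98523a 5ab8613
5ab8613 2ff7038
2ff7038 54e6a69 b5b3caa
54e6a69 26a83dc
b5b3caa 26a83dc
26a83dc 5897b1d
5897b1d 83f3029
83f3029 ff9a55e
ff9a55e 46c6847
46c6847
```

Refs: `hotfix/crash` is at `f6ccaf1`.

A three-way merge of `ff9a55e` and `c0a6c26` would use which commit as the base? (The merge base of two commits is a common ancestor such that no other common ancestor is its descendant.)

Ancestors of ff9a55e: {46c6847, ff9a55e}.
Ancestors of c0a6c26: {46c6847, c0a6c26}.
Common ancestors: {46c6847}.
The only common ancestor is 46c6847, so it is the merge base.

46c6847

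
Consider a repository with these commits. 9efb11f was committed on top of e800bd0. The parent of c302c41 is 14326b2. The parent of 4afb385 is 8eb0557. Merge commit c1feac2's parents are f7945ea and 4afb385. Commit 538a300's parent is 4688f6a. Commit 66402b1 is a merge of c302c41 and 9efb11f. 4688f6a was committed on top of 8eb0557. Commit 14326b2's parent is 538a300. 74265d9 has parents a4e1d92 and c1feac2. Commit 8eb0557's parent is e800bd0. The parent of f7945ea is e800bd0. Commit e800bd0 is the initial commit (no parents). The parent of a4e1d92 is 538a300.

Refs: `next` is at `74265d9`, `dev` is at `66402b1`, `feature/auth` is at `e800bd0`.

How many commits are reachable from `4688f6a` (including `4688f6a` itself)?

3

Walking parent pointers from 4688f6a: reachable set = {4688f6a, 8eb0557, e800bd0}.
That is 3 commits.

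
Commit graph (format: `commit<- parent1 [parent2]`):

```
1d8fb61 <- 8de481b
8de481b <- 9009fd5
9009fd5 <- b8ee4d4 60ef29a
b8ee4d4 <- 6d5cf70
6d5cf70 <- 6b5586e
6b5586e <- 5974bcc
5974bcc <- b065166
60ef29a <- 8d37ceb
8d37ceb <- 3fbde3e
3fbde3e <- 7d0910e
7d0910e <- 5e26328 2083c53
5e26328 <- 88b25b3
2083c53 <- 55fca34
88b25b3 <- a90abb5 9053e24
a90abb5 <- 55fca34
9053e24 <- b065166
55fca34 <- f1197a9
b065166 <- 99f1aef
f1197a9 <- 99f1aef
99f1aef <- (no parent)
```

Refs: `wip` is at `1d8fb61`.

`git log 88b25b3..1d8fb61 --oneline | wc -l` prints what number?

Reachable from 1d8fb61: {1d8fb61, 2083c53, 3fbde3e, 55fca34, 5974bcc, 5e26328, 60ef29a, 6b5586e, 6d5cf70, 7d0910e, 88b25b3, 8d37ceb, 8de481b, 9009fd5, 9053e24, 99f1aef, a90abb5, b065166, b8ee4d4, f1197a9}.
Reachable from 88b25b3: {55fca34, 88b25b3, 9053e24, 99f1aef, a90abb5, b065166, f1197a9}.
In 1d8fb61's history but not 88b25b3's: {1d8fb61, 2083c53, 3fbde3e, 5974bcc, 5e26328, 60ef29a, 6b5586e, 6d5cf70, 7d0910e, 8d37ceb, 8de481b, 9009fd5, b8ee4d4} — 13 commits.

13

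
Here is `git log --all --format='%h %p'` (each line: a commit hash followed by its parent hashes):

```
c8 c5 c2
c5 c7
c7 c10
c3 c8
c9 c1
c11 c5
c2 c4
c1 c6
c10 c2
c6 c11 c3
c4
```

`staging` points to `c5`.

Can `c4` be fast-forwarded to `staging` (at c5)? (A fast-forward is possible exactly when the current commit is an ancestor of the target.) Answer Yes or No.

Yes

A fast-forward from c4 to c5 is possible iff c4 is an ancestor of c5.
Ancestors of c5: {c10, c2, c4, c5, c7}.
c4 is among them, so fast-forward is possible.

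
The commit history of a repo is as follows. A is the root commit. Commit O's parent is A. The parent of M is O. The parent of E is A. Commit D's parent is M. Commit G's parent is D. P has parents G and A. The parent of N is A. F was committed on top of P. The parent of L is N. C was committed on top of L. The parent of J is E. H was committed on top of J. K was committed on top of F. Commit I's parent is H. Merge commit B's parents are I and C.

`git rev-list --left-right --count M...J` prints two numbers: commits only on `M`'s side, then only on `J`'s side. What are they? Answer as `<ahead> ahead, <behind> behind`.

2 ahead, 2 behind

Reachable from M: {A, M, O}.
Reachable from J: {A, E, J}.
Only in M's history (ahead): {M, O} — 2.
Only in J's history (behind): {E, J} — 2.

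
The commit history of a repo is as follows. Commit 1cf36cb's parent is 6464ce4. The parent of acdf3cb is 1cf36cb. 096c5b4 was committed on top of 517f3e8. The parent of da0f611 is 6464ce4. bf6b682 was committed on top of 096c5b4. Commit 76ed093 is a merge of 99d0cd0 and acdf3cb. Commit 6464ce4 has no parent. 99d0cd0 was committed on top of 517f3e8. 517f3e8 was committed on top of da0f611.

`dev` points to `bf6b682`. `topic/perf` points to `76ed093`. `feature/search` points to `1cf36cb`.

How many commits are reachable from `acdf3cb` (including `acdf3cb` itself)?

3

Walking parent pointers from acdf3cb: reachable set = {1cf36cb, 6464ce4, acdf3cb}.
That is 3 commits.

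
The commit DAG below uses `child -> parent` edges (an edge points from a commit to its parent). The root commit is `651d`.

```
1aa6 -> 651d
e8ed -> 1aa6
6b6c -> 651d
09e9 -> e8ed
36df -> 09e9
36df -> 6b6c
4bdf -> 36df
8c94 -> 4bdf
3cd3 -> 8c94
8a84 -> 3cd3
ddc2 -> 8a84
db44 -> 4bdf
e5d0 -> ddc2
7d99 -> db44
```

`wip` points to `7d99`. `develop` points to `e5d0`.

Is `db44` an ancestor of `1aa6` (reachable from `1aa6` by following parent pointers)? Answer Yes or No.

No

Ancestors of 1aa6: {1aa6, 651d}.
db44 is not in that set, so it is not an ancestor of 1aa6.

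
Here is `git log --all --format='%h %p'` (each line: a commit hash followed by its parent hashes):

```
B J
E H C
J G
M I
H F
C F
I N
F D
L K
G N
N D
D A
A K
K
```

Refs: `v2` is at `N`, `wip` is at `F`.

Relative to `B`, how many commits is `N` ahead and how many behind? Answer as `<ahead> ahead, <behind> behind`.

0 ahead, 3 behind

Reachable from N: {A, D, K, N}.
Reachable from B: {A, B, D, G, J, K, N}.
Only in N's history (ahead): {} — 0.
Only in B's history (behind): {B, G, J} — 3.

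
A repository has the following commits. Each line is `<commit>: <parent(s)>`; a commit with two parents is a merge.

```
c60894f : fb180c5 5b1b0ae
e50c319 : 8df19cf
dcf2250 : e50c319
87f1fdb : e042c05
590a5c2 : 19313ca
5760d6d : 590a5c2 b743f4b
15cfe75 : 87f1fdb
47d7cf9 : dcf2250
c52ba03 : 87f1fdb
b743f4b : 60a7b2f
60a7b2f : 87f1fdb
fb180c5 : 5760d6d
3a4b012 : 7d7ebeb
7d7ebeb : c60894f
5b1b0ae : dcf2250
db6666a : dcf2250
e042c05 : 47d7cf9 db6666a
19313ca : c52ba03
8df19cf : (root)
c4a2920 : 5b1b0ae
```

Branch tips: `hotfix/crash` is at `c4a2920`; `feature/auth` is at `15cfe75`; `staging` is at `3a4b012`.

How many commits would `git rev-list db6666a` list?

4

Walking parent pointers from db6666a: reachable set = {8df19cf, db6666a, dcf2250, e50c319}.
That is 4 commits.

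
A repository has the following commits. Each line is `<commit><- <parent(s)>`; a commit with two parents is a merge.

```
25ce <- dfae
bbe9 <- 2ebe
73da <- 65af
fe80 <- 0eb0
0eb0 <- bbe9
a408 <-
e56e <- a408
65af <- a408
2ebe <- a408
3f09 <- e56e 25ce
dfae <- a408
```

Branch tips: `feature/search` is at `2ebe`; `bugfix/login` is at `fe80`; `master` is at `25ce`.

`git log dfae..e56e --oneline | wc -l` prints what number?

Reachable from e56e: {a408, e56e}.
Reachable from dfae: {a408, dfae}.
In e56e's history but not dfae's: {e56e} — 1 commit.

1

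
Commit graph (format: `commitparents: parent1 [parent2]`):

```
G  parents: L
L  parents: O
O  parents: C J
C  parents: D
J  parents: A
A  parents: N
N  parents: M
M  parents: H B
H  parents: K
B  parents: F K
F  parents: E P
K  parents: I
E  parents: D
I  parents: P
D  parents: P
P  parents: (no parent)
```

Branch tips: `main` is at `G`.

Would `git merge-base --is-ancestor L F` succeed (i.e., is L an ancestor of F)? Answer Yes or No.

Ancestors of F: {D, E, F, P}.
L is not in that set, so it is not an ancestor of F.

No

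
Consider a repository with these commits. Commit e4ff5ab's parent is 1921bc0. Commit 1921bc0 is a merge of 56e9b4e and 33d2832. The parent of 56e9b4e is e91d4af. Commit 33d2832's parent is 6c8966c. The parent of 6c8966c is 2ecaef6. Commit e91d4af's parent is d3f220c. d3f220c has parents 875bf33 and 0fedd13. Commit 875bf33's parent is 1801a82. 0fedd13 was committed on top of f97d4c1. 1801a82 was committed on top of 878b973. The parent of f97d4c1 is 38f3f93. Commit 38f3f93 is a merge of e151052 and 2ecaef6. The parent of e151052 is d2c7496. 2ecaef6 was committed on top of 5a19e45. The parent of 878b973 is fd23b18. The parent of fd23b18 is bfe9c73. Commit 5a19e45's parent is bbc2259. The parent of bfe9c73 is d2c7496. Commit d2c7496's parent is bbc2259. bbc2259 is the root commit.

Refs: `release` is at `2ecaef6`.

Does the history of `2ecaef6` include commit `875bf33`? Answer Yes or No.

No

Ancestors of 2ecaef6: {2ecaef6, 5a19e45, bbc2259}.
875bf33 is not in that set, so it is not an ancestor of 2ecaef6.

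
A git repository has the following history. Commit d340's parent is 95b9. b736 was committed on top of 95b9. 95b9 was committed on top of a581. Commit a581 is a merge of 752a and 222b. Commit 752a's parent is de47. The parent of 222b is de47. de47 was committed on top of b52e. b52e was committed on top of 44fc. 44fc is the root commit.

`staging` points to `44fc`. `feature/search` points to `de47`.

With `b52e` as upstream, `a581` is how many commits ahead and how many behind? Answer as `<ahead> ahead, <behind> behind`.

4 ahead, 0 behind

Reachable from a581: {222b, 44fc, 752a, a581, b52e, de47}.
Reachable from b52e: {44fc, b52e}.
Only in a581's history (ahead): {222b, 752a, a581, de47} — 4.
Only in b52e's history (behind): {} — 0.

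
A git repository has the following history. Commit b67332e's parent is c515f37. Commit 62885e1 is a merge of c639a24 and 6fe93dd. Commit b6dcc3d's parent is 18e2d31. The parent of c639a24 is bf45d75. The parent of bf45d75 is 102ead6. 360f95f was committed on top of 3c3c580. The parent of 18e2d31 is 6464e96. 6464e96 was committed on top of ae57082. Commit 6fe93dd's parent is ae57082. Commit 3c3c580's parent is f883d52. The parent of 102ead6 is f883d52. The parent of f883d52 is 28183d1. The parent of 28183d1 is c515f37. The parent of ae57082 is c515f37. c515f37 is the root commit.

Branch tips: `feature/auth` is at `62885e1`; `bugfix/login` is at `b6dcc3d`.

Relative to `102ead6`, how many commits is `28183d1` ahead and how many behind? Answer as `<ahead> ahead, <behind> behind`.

0 ahead, 2 behind

Reachable from 28183d1: {28183d1, c515f37}.
Reachable from 102ead6: {102ead6, 28183d1, c515f37, f883d52}.
Only in 28183d1's history (ahead): {} — 0.
Only in 102ead6's history (behind): {102ead6, f883d52} — 2.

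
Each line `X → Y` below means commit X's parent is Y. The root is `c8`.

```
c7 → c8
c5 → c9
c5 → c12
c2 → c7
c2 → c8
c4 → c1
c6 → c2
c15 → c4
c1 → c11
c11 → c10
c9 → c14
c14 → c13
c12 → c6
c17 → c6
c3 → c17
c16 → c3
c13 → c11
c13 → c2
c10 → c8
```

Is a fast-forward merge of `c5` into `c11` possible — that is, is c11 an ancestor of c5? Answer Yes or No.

Yes

A fast-forward from c11 to c5 is possible iff c11 is an ancestor of c5.
Ancestors of c5: {c10, c11, c12, c13, c14, c2, c5, c6, c7, c8, c9}.
c11 is among them, so fast-forward is possible.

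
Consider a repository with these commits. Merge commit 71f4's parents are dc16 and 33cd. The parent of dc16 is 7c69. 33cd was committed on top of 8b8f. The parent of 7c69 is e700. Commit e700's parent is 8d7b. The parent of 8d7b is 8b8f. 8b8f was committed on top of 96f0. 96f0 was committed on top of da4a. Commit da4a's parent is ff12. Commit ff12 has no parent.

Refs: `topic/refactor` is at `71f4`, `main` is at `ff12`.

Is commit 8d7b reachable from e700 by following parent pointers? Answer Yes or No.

Ancestors of e700 (commits reachable by following parents): {8b8f, 8d7b, 96f0, da4a, e700, ff12}.
8d7b is in that set, so it is an ancestor of e700.

Yes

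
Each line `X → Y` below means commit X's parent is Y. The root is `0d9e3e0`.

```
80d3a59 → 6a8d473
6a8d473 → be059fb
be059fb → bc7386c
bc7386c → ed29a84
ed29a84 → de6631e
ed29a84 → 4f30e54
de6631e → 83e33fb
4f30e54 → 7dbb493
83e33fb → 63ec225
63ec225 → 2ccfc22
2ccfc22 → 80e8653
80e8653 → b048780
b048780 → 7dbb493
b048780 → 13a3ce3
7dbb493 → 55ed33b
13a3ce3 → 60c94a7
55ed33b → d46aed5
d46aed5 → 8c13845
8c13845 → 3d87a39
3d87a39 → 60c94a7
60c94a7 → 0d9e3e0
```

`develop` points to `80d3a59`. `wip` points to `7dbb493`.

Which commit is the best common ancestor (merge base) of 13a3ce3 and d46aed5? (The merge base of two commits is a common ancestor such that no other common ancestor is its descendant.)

60c94a7

Ancestors of 13a3ce3: {0d9e3e0, 13a3ce3, 60c94a7}.
Ancestors of d46aed5: {0d9e3e0, 3d87a39, 60c94a7, 8c13845, d46aed5}.
Common ancestors: {0d9e3e0, 60c94a7}.
Among these, 60c94a7 is not an ancestor of any other common ancestor — it is the merge base.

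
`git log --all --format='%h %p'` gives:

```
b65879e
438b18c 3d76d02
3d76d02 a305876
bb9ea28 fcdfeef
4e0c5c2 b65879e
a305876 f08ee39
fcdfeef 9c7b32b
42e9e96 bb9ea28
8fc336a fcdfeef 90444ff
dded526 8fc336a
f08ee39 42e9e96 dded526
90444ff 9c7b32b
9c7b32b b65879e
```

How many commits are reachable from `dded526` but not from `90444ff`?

3

Reachable from dded526: {8fc336a, 90444ff, 9c7b32b, b65879e, dded526, fcdfeef}.
Reachable from 90444ff: {90444ff, 9c7b32b, b65879e}.
In dded526's history but not 90444ff's: {8fc336a, dded526, fcdfeef} — 3 commits.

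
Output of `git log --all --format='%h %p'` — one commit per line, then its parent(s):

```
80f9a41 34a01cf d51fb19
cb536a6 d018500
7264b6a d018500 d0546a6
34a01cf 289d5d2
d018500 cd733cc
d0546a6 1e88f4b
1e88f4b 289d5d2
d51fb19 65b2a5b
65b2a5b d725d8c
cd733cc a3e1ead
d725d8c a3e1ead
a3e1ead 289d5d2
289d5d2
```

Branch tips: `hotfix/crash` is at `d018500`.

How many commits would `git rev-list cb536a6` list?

5

Walking parent pointers from cb536a6: reachable set = {289d5d2, a3e1ead, cb536a6, cd733cc, d018500}.
That is 5 commits.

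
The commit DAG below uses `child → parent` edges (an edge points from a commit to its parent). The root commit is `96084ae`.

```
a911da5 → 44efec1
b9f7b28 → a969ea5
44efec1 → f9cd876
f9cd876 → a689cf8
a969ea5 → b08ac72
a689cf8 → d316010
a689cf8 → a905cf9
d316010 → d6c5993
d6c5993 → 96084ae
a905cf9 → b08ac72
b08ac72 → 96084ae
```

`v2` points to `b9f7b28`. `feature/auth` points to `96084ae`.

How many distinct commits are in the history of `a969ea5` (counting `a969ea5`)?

Walking parent pointers from a969ea5: reachable set = {96084ae, a969ea5, b08ac72}.
That is 3 commits.

3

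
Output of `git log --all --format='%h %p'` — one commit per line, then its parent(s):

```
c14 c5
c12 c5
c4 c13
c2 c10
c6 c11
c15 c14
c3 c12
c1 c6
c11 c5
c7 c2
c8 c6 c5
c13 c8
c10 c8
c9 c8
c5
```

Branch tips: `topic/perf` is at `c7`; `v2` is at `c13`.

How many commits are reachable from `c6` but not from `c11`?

Reachable from c6: {c11, c5, c6}.
Reachable from c11: {c11, c5}.
In c6's history but not c11's: {c6} — 1 commit.

1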